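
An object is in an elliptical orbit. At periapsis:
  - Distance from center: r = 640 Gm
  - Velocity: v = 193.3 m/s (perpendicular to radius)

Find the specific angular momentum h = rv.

Convert to SI: r = 640 Gm = 6.4e+11 m.
With v perpendicular to r, h = r · v.
h = 6.4e+11 · 193.3 m²/s ≈ 1.237e+14 m²/s.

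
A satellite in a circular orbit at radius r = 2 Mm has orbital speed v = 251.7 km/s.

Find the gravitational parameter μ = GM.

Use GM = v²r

Convert to SI: r = 2 Mm = 2e+06 m; v = 251.7 km/s = 251700 m/s.
For a circular orbit v² = GM/r, so GM = v² · r.
GM = (251700)² · 2e+06 m³/s² ≈ 1.267e+17 m³/s² = 1.267 × 10^17 m³/s².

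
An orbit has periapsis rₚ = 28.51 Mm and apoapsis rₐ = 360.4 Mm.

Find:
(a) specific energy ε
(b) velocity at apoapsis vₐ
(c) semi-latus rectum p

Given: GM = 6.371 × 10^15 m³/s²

Convert to SI: rₚ = 28.51 Mm = 2.851e+07 m; rₐ = 360.4 Mm = 3.604e+08 m.
(a) With a = (rₚ + rₐ)/2 = 1.94455e+08 m, ε = −GM/(2a) = −6.371e+15/(2 · 1.94455e+08) J/kg ≈ -1.638e+07 J/kg
(b) With a = (rₚ + rₐ)/2 = 1.94455e+08 m, vₐ = √(GM (2/rₐ − 1/a)) = √(6.371e+15 · (2/3.604e+08 − 1/1.94455e+08)) m/s ≈ 1610 m/s
(c) From a = (rₚ + rₐ)/2 = 1.94455e+08 m and e = (rₐ − rₚ)/(rₐ + rₚ) = 0.853385, p = a(1 − e²) = 1.94455e+08 · (1 − (0.853385)²) ≈ 5.284e+07 m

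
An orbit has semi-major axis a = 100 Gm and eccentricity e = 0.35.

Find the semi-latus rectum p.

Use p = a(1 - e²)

Convert to SI: a = 100 Gm = 1e+11 m.
p = a (1 − e²).
p = 1e+11 · (1 − (0.35)²) = 1e+11 · 0.8775 ≈ 8.775e+10 m = 87.75 Gm.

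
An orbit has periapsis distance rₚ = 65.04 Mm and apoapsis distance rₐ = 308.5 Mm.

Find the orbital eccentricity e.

Convert to SI: rₚ = 65.04 Mm = 6.504e+07 m; rₐ = 308.5 Mm = 3.085e+08 m.
e = (rₐ − rₚ) / (rₐ + rₚ).
e = (3.085e+08 − 6.504e+07) / (3.085e+08 + 6.504e+07) = 2.4346e+08 / 3.7354e+08 ≈ 0.6518.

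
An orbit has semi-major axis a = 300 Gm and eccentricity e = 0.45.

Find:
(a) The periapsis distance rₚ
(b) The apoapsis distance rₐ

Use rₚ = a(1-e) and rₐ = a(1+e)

Convert to SI: a = 300 Gm = 3e+11 m.
(a) rₚ = a(1 − e) = 3e+11 · (1 − 0.45) = 3e+11 · 0.55 ≈ 1.65e+11 m = 165 Gm.
(b) rₐ = a(1 + e) = 3e+11 · (1 + 0.45) = 3e+11 · 1.45 ≈ 4.35e+11 m = 435 Gm.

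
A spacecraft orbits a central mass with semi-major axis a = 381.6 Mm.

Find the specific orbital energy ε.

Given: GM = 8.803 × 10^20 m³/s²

Convert to SI: a = 381.6 Mm = 3.816e+08 m.
ε = −GM / (2a).
ε = −8.803e+20 / (2 · 3.816e+08) J/kg ≈ -1.153e+12 J/kg = -1153 GJ/kg.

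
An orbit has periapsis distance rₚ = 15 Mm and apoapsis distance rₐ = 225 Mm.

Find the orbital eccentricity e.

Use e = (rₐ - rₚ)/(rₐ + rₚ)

Convert to SI: rₚ = 15 Mm = 1.5e+07 m; rₐ = 225 Mm = 2.25e+08 m.
e = (rₐ − rₚ) / (rₐ + rₚ).
e = (2.25e+08 − 1.5e+07) / (2.25e+08 + 1.5e+07) = 2.1e+08 / 2.4e+08 ≈ 0.875.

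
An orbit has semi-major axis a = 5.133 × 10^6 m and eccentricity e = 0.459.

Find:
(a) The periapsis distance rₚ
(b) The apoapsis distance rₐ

(a) rₚ = a(1 − e) = 5.133e+06 · (1 − 0.459) = 5.133e+06 · 0.541 ≈ 2.777e+06 m = 2.777 × 10^6 m.
(b) rₐ = a(1 + e) = 5.133e+06 · (1 + 0.459) = 5.133e+06 · 1.459 ≈ 7.489e+06 m = 7.489 × 10^6 m.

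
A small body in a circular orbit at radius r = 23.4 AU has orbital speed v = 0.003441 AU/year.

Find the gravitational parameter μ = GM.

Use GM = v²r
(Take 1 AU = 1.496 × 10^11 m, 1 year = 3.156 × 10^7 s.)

Convert to SI: r = 23.4 AU = 3.50064e+12 m; v = 0.003441 AU/year = 16.311 m/s.
For a circular orbit v² = GM/r, so GM = v² · r.
GM = (16.311)² · 3.50064e+12 m³/s² ≈ 9.313e+14 m³/s² = 9.313 × 10^14 m³/s².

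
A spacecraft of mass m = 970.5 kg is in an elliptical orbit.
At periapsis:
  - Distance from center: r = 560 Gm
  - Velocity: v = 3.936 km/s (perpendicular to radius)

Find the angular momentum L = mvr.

Convert to SI: r = 560 Gm = 5.6e+11 m; v = 3.936 km/s = 3936 m/s.
Since v is perpendicular to r, L = m · v · r.
L = 970.5 · 3936 · 5.6e+11 kg·m²/s ≈ 2.139e+18 kg·m²/s.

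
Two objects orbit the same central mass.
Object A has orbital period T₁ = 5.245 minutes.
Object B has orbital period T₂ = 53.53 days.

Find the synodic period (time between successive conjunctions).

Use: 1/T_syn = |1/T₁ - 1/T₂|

Convert to SI: T₁ = 5.245 minutes = 314.7 s; T₂ = 53.53 days = 4.62499e+06 s.
T_syn = |T₁ · T₂ / (T₁ − T₂)|.
T_syn = |314.7 · 4.62499e+06 / (314.7 − 4.62499e+06)| s ≈ 314.7 s = 5.245 minutes.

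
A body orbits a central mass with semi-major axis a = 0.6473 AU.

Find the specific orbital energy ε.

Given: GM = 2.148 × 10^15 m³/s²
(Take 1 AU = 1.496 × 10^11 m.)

Convert to SI: a = 0.6473 AU = 9.68361e+10 m.
ε = −GM / (2a).
ε = −2.148e+15 / (2 · 9.68361e+10) J/kg ≈ -1.109e+04 J/kg = -11.09 kJ/kg.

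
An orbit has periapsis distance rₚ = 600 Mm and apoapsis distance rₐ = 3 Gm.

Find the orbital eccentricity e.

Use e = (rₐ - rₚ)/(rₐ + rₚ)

Convert to SI: rₚ = 600 Mm = 6e+08 m; rₐ = 3 Gm = 3e+09 m.
e = (rₐ − rₚ) / (rₐ + rₚ).
e = (3e+09 − 6e+08) / (3e+09 + 6e+08) = 2.4e+09 / 3.6e+09 ≈ 0.6667.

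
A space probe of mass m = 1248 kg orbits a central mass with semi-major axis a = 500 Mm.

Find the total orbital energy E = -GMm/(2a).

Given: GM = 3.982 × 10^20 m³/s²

Convert to SI: a = 500 Mm = 5e+08 m.
E = −GMm / (2a).
E = −3.982e+20 · 1248 / (2 · 5e+08) J ≈ -4.97e+14 J = -497 TJ.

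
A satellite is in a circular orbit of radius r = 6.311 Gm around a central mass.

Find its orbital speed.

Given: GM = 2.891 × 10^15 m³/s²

Convert to SI: r = 6.311 Gm = 6.311e+09 m.
For a circular orbit, gravity supplies the centripetal force, so v = √(GM / r).
v = √(2.891e+15 / 6.311e+09) m/s ≈ 676.8 m/s = 676.8 m/s.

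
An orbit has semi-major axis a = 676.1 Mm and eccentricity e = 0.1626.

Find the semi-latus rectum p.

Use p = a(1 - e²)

Convert to SI: a = 676.1 Mm = 6.761e+08 m.
p = a (1 − e²).
p = 6.761e+08 · (1 − (0.1626)²) = 6.761e+08 · 0.973561 ≈ 6.582e+08 m = 658.2 Mm.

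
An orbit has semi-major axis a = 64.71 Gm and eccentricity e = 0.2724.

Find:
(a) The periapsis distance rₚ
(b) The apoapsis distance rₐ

Convert to SI: a = 64.71 Gm = 6.471e+10 m.
(a) rₚ = a(1 − e) = 6.471e+10 · (1 − 0.2724) = 6.471e+10 · 0.7276 ≈ 4.708e+10 m = 47.08 Gm.
(b) rₐ = a(1 + e) = 6.471e+10 · (1 + 0.2724) = 6.471e+10 · 1.2724 ≈ 8.234e+10 m = 82.34 Gm.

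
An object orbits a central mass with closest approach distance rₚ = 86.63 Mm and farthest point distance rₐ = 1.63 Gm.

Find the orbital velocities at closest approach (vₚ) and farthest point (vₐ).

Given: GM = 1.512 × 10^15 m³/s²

Convert to SI: rₚ = 86.63 Mm = 8.663e+07 m; rₐ = 1.63 Gm = 1.63e+09 m.
Use the vis-viva equation v² = GM(2/r − 1/a) with a = (rₚ + rₐ)/2 = (8.663e+07 + 1.63e+09)/2 = 8.58315e+08 m.
vₚ = √(GM · (2/rₚ − 1/a)) = √(1.512e+15 · (2/8.663e+07 − 1/8.58315e+08)) m/s ≈ 5757 m/s = 5.757 km/s.
vₐ = √(GM · (2/rₐ − 1/a)) = √(1.512e+15 · (2/1.63e+09 − 1/8.58315e+08)) m/s ≈ 306 m/s = 306 m/s.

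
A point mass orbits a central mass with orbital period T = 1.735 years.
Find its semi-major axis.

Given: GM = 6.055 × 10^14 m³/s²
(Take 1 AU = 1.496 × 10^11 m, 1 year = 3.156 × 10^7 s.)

Convert to SI: T = 1.735 years = 5.47566e+07 s.
Invert Kepler's third law: a = (GM · T² / (4π²))^(1/3).
Substituting T = 5.47566e+07 s and GM = 6.055e+14 m³/s²:
a = (6.055e+14 · (5.47566e+07)² / (4π²))^(1/3) m
a ≈ 3.583e+09 m = 0.02395 AU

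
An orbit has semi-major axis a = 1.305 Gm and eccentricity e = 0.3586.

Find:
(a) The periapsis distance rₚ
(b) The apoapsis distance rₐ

Convert to SI: a = 1.305 Gm = 1.305e+09 m.
(a) rₚ = a(1 − e) = 1.305e+09 · (1 − 0.3586) = 1.305e+09 · 0.6414 ≈ 8.37e+08 m = 837 Mm.
(b) rₐ = a(1 + e) = 1.305e+09 · (1 + 0.3586) = 1.305e+09 · 1.3586 ≈ 1.773e+09 m = 1.773 Gm.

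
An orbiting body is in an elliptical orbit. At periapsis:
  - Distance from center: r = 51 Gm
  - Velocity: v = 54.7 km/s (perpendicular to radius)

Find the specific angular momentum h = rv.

Convert to SI: r = 51 Gm = 5.1e+10 m; v = 54.7 km/s = 54700 m/s.
With v perpendicular to r, h = r · v.
h = 5.1e+10 · 54700 m²/s ≈ 2.79e+15 m²/s.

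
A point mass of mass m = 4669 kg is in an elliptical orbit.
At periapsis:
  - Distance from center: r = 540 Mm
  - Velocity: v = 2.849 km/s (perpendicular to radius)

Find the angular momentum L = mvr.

Convert to SI: r = 540 Mm = 5.4e+08 m; v = 2.849 km/s = 2849 m/s.
Since v is perpendicular to r, L = m · v · r.
L = 4669 · 2849 · 5.4e+08 kg·m²/s ≈ 7.183e+15 kg·m²/s.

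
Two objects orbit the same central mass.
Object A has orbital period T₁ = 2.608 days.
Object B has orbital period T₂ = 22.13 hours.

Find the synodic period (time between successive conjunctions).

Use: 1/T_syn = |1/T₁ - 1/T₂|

Convert to SI: T₁ = 2.608 days = 225331 s; T₂ = 22.13 hours = 79668 s.
T_syn = |T₁ · T₂ / (T₁ − T₂)|.
T_syn = |225331 · 79668 / (225331 − 79668)| s ≈ 1.232e+05 s = 1.426 days.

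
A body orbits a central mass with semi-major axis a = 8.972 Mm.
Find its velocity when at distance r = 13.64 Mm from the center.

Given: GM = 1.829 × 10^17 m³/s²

Convert to SI: a = 8.972 Mm = 8.972e+06 m; r = 13.64 Mm = 1.364e+07 m.
Vis-viva: v = √(GM · (2/r − 1/a)).
2/r − 1/a = 2/1.364e+07 − 1/8.972e+06 = 3.51697e-08 m⁻¹.
v = √(1.829e+17 · 3.51697e-08) m/s ≈ 8.02e+04 m/s = 80.2 km/s.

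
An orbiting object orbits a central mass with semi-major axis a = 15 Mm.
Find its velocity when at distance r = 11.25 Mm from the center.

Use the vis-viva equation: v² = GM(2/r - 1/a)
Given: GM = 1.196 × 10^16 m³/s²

Convert to SI: a = 15 Mm = 1.5e+07 m; r = 11.25 Mm = 1.125e+07 m.
Vis-viva: v = √(GM · (2/r − 1/a)).
2/r − 1/a = 2/1.125e+07 − 1/1.5e+07 = 1.11111e-07 m⁻¹.
v = √(1.196e+16 · 1.11111e-07) m/s ≈ 3.645e+04 m/s = 36.45 km/s.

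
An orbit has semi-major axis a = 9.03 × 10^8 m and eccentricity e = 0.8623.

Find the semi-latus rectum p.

p = a (1 − e²).
p = 9.03e+08 · (1 − (0.8623)²) = 9.03e+08 · 0.256439 ≈ 2.316e+08 m = 2.316 × 10^8 m.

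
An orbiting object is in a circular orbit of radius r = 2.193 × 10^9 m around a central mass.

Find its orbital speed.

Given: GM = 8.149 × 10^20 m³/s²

For a circular orbit, gravity supplies the centripetal force, so v = √(GM / r).
v = √(8.149e+20 / 2.193e+09) m/s ≈ 6.096e+05 m/s = 609.6 km/s.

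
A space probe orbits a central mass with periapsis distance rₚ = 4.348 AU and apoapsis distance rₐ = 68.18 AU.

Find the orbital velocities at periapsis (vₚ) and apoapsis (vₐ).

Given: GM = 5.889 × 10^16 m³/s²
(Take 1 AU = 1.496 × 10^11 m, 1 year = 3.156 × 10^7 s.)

Convert to SI: rₚ = 4.348 AU = 6.50461e+11 m; rₐ = 68.18 AU = 1.01997e+13 m.
Use the vis-viva equation v² = GM(2/r − 1/a) with a = (rₚ + rₐ)/2 = (6.50461e+11 + 1.01997e+13)/2 = 5.42509e+12 m.
vₚ = √(GM · (2/rₚ − 1/a)) = √(5.889e+16 · (2/6.50461e+11 − 1/5.42509e+12)) m/s ≈ 412.6 m/s = 0.08704 AU/year.
vₐ = √(GM · (2/rₐ − 1/a)) = √(5.889e+16 · (2/1.01997e+13 − 1/5.42509e+12)) m/s ≈ 26.31 m/s = 0.005551 AU/year.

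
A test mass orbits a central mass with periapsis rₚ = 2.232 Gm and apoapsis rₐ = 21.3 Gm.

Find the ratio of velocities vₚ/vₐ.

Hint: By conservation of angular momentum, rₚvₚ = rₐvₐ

Convert to SI: rₚ = 2.232 Gm = 2.232e+09 m; rₐ = 21.3 Gm = 2.13e+10 m.
Conservation of angular momentum gives rₚvₚ = rₐvₐ, so vₚ/vₐ = rₐ/rₚ.
vₚ/vₐ = 2.13e+10 / 2.232e+09 ≈ 9.543.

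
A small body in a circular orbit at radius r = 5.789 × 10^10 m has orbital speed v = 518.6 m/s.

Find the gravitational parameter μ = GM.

For a circular orbit v² = GM/r, so GM = v² · r.
GM = (518.6)² · 5.789e+10 m³/s² ≈ 1.557e+16 m³/s² = 1.557 × 10^16 m³/s².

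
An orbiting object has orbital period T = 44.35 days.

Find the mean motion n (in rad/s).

Convert to SI: T = 44.35 days = 3.83184e+06 s.
n = 2π / T.
n = 2π / 3.83184e+06 s ≈ 1.64e-06 rad/s.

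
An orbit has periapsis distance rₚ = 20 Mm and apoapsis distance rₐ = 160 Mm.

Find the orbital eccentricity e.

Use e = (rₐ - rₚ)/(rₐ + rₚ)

Convert to SI: rₚ = 20 Mm = 2e+07 m; rₐ = 160 Mm = 1.6e+08 m.
e = (rₐ − rₚ) / (rₐ + rₚ).
e = (1.6e+08 − 2e+07) / (1.6e+08 + 2e+07) = 1.4e+08 / 1.8e+08 ≈ 0.7778.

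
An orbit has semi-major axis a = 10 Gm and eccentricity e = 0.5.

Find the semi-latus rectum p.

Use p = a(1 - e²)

Convert to SI: a = 10 Gm = 1e+10 m.
p = a (1 − e²).
p = 1e+10 · (1 − (0.5)²) = 1e+10 · 0.75 ≈ 7.5e+09 m = 7.5 Gm.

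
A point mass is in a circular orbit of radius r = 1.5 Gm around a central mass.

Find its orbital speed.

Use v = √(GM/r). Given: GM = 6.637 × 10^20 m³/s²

Convert to SI: r = 1.5 Gm = 1.5e+09 m.
For a circular orbit, gravity supplies the centripetal force, so v = √(GM / r).
v = √(6.637e+20 / 1.5e+09) m/s ≈ 6.652e+05 m/s = 665.2 km/s.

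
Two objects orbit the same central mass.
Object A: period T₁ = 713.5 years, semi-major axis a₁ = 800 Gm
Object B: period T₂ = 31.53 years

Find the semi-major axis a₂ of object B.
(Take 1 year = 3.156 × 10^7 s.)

Convert to SI: T₁ = 713.5 years = 2.25181e+10 s; a₁ = 800 Gm = 8e+11 m; T₂ = 31.53 years = 9.95087e+08 s.
Kepler's third law: (T₁/T₂)² = (a₁/a₂)³ ⇒ a₂ = a₁ · (T₂/T₁)^(2/3).
T₂/T₁ = 9.95087e+08 / 2.25181e+10 = 0.0441906.
a₂ = 8e+11 · (0.0441906)^(2/3) m ≈ 9.999e+10 m = 99.99 Gm.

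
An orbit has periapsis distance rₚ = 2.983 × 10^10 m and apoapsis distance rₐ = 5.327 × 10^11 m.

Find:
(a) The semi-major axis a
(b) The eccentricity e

(a) a = (rₚ + rₐ) / 2 = (2.983e+10 + 5.327e+11) / 2 ≈ 2.813e+11 m = 2.813 × 10^11 m.
(b) e = (rₐ − rₚ) / (rₐ + rₚ) = (5.327e+11 − 2.983e+10) / (5.327e+11 + 2.983e+10) ≈ 0.8939.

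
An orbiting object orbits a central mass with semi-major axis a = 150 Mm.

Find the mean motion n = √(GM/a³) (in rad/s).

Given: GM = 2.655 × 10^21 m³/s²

Convert to SI: a = 150 Mm = 1.5e+08 m.
n = √(GM / a³).
n = √(2.655e+21 / (1.5e+08)³) rad/s ≈ 0.02805 rad/s.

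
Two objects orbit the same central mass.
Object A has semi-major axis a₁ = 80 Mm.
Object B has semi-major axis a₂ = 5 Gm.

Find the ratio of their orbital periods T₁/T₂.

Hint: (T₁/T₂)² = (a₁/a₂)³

Convert to SI: a₁ = 80 Mm = 8e+07 m; a₂ = 5 Gm = 5e+09 m.
From Kepler's third law, (T₁/T₂)² = (a₁/a₂)³, so T₁/T₂ = (a₁/a₂)^(3/2).
a₁/a₂ = 8e+07 / 5e+09 = 0.016.
T₁/T₂ = (0.016)^(3/2) ≈ 0.002024.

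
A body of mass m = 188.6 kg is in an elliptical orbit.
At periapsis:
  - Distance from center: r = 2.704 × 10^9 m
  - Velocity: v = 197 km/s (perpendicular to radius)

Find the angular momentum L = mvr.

Convert to SI: v = 197 km/s = 197000 m/s.
Since v is perpendicular to r, L = m · v · r.
L = 188.6 · 197000 · 2.704e+09 kg·m²/s ≈ 1.005e+17 kg·m²/s.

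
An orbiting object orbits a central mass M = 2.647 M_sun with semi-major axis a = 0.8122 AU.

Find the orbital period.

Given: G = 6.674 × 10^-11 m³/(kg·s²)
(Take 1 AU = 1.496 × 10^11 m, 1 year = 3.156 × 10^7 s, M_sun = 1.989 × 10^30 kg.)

Convert to SI: a = 0.8122 AU = 1.21505e+11 m; M = 2.647 M_sun = 5.26488e+30 kg.
GM = G · M = 6.674e-11 · 5.26488e+30 = 3.51378e+20 m³/s².
Kepler's third law: T = 2π √(a³ / GM).
Substituting a = 1.21505e+11 m and GM = 3.51378e+20 m³/s²:
T = 2π √((1.21505e+11)³ / 3.51378e+20) s
T ≈ 1.42e+07 s = 0.4498 years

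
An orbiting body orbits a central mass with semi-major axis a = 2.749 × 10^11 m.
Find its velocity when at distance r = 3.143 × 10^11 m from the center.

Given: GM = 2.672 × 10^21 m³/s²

Vis-viva: v = √(GM · (2/r − 1/a)).
2/r − 1/a = 2/3.143e+11 − 1/2.749e+11 = 2.72566e-12 m⁻¹.
v = √(2.672e+21 · 2.72566e-12) m/s ≈ 8.534e+04 m/s = 85.34 km/s.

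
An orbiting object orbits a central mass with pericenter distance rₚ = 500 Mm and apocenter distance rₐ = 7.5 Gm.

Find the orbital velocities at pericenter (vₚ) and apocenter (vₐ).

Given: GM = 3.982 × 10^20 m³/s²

Convert to SI: rₚ = 500 Mm = 5e+08 m; rₐ = 7.5 Gm = 7.5e+09 m.
Use the vis-viva equation v² = GM(2/r − 1/a) with a = (rₚ + rₐ)/2 = (5e+08 + 7.5e+09)/2 = 4e+09 m.
vₚ = √(GM · (2/rₚ − 1/a)) = √(3.982e+20 · (2/5e+08 − 1/4e+09)) m/s ≈ 1.222e+06 m/s = 1222 km/s.
vₐ = √(GM · (2/rₐ − 1/a)) = √(3.982e+20 · (2/7.5e+09 − 1/4e+09)) m/s ≈ 8.147e+04 m/s = 81.47 km/s.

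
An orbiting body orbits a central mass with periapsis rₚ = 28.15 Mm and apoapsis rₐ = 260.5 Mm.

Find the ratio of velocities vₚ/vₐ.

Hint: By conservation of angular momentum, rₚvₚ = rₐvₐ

Convert to SI: rₚ = 28.15 Mm = 2.815e+07 m; rₐ = 260.5 Mm = 2.605e+08 m.
Conservation of angular momentum gives rₚvₚ = rₐvₐ, so vₚ/vₐ = rₐ/rₚ.
vₚ/vₐ = 2.605e+08 / 2.815e+07 ≈ 9.254.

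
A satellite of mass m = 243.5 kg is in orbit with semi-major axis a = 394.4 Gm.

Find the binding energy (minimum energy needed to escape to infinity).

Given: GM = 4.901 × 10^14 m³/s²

Convert to SI: a = 394.4 Gm = 3.944e+11 m.
Total orbital energy is E = −GMm/(2a); binding energy is E_bind = −E = GMm/(2a).
E_bind = 4.901e+14 · 243.5 / (2 · 3.944e+11) J ≈ 1.513e+05 J = 151.3 kJ.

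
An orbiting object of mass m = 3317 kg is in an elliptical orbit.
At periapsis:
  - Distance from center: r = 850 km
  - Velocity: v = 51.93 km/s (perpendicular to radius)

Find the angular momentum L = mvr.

Convert to SI: r = 850 km = 850000 m; v = 51.93 km/s = 51930 m/s.
Since v is perpendicular to r, L = m · v · r.
L = 3317 · 51930 · 850000 kg·m²/s ≈ 1.464e+14 kg·m²/s.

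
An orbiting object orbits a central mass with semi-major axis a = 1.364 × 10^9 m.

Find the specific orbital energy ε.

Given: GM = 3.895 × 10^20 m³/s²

ε = −GM / (2a).
ε = −3.895e+20 / (2 · 1.364e+09) J/kg ≈ -1.428e+11 J/kg = -142.8 GJ/kg.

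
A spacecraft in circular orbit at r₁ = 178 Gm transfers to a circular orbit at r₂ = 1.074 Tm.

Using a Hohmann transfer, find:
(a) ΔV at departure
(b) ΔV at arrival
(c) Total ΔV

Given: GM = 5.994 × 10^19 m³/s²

Convert to SI: r₁ = 178 Gm = 1.78e+11 m; r₂ = 1.074 Tm = 1.074e+12 m.
Transfer semi-major axis: a_t = (r₁ + r₂)/2 = (1.78e+11 + 1.074e+12)/2 = 6.26e+11 m.
Circular speeds: v₁ = √(GM/r₁) = 18350.5 m/s, v₂ = √(GM/r₂) = 7470.61 m/s.
Transfer speeds (vis-viva v² = GM(2/r − 1/a_t)): v₁ᵗ = 24036.1 m/s, v₂ᵗ = 3983.63 m/s.
(a) ΔV₁ = |v₁ᵗ − v₁| ≈ 5686 m/s = 5.686 km/s.
(b) ΔV₂ = |v₂ − v₂ᵗ| ≈ 3487 m/s = 3.487 km/s.
(c) ΔV_total = ΔV₁ + ΔV₂ ≈ 9173 m/s = 9.173 km/s.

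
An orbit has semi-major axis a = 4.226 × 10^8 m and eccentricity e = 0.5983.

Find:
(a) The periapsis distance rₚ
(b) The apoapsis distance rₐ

(a) rₚ = a(1 − e) = 4.226e+08 · (1 − 0.5983) = 4.226e+08 · 0.4017 ≈ 1.698e+08 m = 1.698 × 10^8 m.
(b) rₐ = a(1 + e) = 4.226e+08 · (1 + 0.5983) = 4.226e+08 · 1.5983 ≈ 6.754e+08 m = 6.754 × 10^8 m.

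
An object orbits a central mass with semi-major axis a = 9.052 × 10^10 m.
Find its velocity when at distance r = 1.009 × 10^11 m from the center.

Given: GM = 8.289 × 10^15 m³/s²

Vis-viva: v = √(GM · (2/r − 1/a)).
2/r − 1/a = 2/1.009e+11 − 1/9.052e+10 = 8.77432e-12 m⁻¹.
v = √(8.289e+15 · 8.77432e-12) m/s ≈ 269.7 m/s = 269.7 m/s.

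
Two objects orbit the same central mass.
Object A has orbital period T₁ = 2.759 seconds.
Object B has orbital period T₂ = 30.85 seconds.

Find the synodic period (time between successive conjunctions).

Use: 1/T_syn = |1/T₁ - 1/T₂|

T_syn = |T₁ · T₂ / (T₁ − T₂)|.
T_syn = |2.759 · 30.85 / (2.759 − 30.85)| s ≈ 3.03 s = 3.03 seconds.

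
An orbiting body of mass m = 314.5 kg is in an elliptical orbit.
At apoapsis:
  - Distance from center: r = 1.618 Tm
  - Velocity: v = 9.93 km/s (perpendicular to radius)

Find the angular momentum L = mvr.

Convert to SI: r = 1.618 Tm = 1.618e+12 m; v = 9.93 km/s = 9930 m/s.
Since v is perpendicular to r, L = m · v · r.
L = 314.5 · 9930 · 1.618e+12 kg·m²/s ≈ 5.053e+18 kg·m²/s.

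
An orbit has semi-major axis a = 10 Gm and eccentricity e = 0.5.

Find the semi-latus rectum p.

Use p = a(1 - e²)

Convert to SI: a = 10 Gm = 1e+10 m.
p = a (1 − e²).
p = 1e+10 · (1 − (0.5)²) = 1e+10 · 0.75 ≈ 7.5e+09 m = 7.5 Gm.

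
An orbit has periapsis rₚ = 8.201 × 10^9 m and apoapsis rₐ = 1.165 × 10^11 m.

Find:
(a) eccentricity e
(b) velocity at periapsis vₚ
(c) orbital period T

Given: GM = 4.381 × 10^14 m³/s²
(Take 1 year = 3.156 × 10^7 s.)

(a) e = (rₐ − rₚ)/(rₐ + rₚ) = (1.165e+11 − 8.201e+09)/(1.165e+11 + 8.201e+09) ≈ 0.8685
(b) With a = (rₚ + rₐ)/2 = 6.23505e+10 m, vₚ = √(GM (2/rₚ − 1/a)) = √(4.381e+14 · (2/8.201e+09 − 1/6.23505e+10)) m/s ≈ 315.9 m/s
(c) With a = (rₚ + rₐ)/2 = 6.23505e+10 m, T = 2π √(a³/GM) = 2π √((6.23505e+10)³/4.381e+14) s ≈ 4.674e+09 s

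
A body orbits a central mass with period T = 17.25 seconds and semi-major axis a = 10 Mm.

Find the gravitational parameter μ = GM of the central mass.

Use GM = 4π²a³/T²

Convert to SI: a = 10 Mm = 1e+07 m.
GM = 4π² · a³ / T².
GM = 4π² · (1e+07)³ / (17.25)² m³/s² ≈ 1.327e+20 m³/s² = 1.327 × 10^20 m³/s².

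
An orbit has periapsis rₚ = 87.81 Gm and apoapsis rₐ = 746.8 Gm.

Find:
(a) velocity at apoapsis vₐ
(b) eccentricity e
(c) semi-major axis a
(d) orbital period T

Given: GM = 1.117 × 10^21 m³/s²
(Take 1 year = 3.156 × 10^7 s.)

Convert to SI: rₚ = 87.81 Gm = 8.781e+10 m; rₐ = 746.8 Gm = 7.468e+11 m.
(a) With a = (rₚ + rₐ)/2 = 4.17305e+11 m, vₐ = √(GM (2/rₐ − 1/a)) = √(1.117e+21 · (2/7.468e+11 − 1/4.17305e+11)) m/s ≈ 1.774e+04 m/s
(b) e = (rₐ − rₚ)/(rₐ + rₚ) = (7.468e+11 − 8.781e+10)/(7.468e+11 + 8.781e+10) ≈ 0.7896
(c) a = (rₚ + rₐ)/2 = (8.781e+10 + 7.468e+11)/2 ≈ 4.173e+11 m
(d) With a = (rₚ + rₐ)/2 = 4.17305e+11 m, T = 2π √(a³/GM) = 2π √((4.17305e+11)³/1.117e+21) s ≈ 5.068e+07 s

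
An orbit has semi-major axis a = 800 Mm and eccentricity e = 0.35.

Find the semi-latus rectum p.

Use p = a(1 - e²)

Convert to SI: a = 800 Mm = 8e+08 m.
p = a (1 − e²).
p = 8e+08 · (1 − (0.35)²) = 8e+08 · 0.8775 ≈ 7.02e+08 m = 702 Mm.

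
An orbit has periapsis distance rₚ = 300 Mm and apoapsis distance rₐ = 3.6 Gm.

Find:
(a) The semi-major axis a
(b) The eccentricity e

Convert to SI: rₚ = 300 Mm = 3e+08 m; rₐ = 3.6 Gm = 3.6e+09 m.
(a) a = (rₚ + rₐ) / 2 = (3e+08 + 3.6e+09) / 2 ≈ 1.95e+09 m = 1.95 Gm.
(b) e = (rₐ − rₚ) / (rₐ + rₚ) = (3.6e+09 − 3e+08) / (3.6e+09 + 3e+08) ≈ 0.8462.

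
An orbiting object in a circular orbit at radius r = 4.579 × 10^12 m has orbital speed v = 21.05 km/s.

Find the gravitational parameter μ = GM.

Convert to SI: v = 21.05 km/s = 21050 m/s.
For a circular orbit v² = GM/r, so GM = v² · r.
GM = (21050)² · 4.579e+12 m³/s² ≈ 2.029e+21 m³/s² = 2.029 × 10^21 m³/s².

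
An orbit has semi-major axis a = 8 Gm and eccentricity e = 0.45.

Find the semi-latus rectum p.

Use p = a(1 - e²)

Convert to SI: a = 8 Gm = 8e+09 m.
p = a (1 − e²).
p = 8e+09 · (1 − (0.45)²) = 8e+09 · 0.7975 ≈ 6.38e+09 m = 6.38 Gm.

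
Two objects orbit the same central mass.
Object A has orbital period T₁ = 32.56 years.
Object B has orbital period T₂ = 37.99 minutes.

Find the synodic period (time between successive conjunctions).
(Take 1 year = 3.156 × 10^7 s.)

Convert to SI: T₁ = 32.56 years = 1.02759e+09 s; T₂ = 37.99 minutes = 2279.4 s.
T_syn = |T₁ · T₂ / (T₁ − T₂)|.
T_syn = |1.02759e+09 · 2279.4 / (1.02759e+09 − 2279.4)| s ≈ 2279 s = 37.99 minutes.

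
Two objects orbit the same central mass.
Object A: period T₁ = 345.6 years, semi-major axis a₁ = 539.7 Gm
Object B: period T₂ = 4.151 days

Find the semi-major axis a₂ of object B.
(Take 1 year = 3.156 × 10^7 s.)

Convert to SI: T₁ = 345.6 years = 1.09071e+10 s; a₁ = 539.7 Gm = 5.397e+11 m; T₂ = 4.151 days = 358646 s.
Kepler's third law: (T₁/T₂)² = (a₁/a₂)³ ⇒ a₂ = a₁ · (T₂/T₁)^(2/3).
T₂/T₁ = 358646 / 1.09071e+10 = 3.28818e-05.
a₂ = 5.397e+11 · (3.28818e-05)^(2/3) m ≈ 5.539e+08 m = 553.9 Mm.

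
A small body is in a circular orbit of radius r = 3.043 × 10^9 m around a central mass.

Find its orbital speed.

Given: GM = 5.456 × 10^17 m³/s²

For a circular orbit, gravity supplies the centripetal force, so v = √(GM / r).
v = √(5.456e+17 / 3.043e+09) m/s ≈ 1.339e+04 m/s = 13.39 km/s.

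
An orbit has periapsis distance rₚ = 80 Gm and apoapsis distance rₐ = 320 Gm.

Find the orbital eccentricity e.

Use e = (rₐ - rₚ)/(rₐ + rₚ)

Convert to SI: rₚ = 80 Gm = 8e+10 m; rₐ = 320 Gm = 3.2e+11 m.
e = (rₐ − rₚ) / (rₐ + rₚ).
e = (3.2e+11 − 8e+10) / (3.2e+11 + 8e+10) = 2.4e+11 / 4e+11 ≈ 0.6.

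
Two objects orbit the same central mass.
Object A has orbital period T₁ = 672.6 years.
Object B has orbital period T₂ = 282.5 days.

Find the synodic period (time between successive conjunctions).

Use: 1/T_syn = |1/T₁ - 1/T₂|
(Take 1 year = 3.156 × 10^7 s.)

Convert to SI: T₁ = 672.6 years = 2.12273e+10 s; T₂ = 282.5 days = 2.4408e+07 s.
T_syn = |T₁ · T₂ / (T₁ − T₂)|.
T_syn = |2.12273e+10 · 2.4408e+07 / (2.12273e+10 − 2.4408e+07)| s ≈ 2.444e+07 s = 282.8 days.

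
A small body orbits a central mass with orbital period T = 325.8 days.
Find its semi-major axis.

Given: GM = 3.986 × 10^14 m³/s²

Convert to SI: T = 325.8 days = 2.81491e+07 s.
Invert Kepler's third law: a = (GM · T² / (4π²))^(1/3).
Substituting T = 2.81491e+07 s and GM = 3.986e+14 m³/s²:
a = (3.986e+14 · (2.81491e+07)² / (4π²))^(1/3) m
a ≈ 2e+09 m = 2 Gm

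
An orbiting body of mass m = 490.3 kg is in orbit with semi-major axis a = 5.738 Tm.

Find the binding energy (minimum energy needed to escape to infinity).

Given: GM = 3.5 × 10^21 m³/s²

Convert to SI: a = 5.738 Tm = 5.738e+12 m.
Total orbital energy is E = −GMm/(2a); binding energy is E_bind = −E = GMm/(2a).
E_bind = 3.5e+21 · 490.3 / (2 · 5.738e+12) J ≈ 1.495e+11 J = 149.5 GJ.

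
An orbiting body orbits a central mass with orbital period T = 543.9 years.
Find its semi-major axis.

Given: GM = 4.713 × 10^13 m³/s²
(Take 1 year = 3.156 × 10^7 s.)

Convert to SI: T = 543.9 years = 1.71655e+10 s.
Invert Kepler's third law: a = (GM · T² / (4π²))^(1/3).
Substituting T = 1.71655e+10 s and GM = 4.713e+13 m³/s²:
a = (4.713e+13 · (1.71655e+10)² / (4π²))^(1/3) m
a ≈ 7.059e+10 m = 70.59 Gm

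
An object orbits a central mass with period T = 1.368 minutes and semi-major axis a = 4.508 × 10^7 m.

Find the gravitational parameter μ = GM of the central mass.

Convert to SI: T = 1.368 minutes = 82.08 s.
GM = 4π² · a³ / T².
GM = 4π² · (4.508e+07)³ / (82.08)² m³/s² ≈ 5.368e+20 m³/s² = 5.368 × 10^20 m³/s².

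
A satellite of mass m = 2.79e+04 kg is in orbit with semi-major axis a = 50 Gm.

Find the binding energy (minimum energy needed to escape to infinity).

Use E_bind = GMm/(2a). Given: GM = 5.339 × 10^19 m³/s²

Convert to SI: a = 50 Gm = 5e+10 m.
Total orbital energy is E = −GMm/(2a); binding energy is E_bind = −E = GMm/(2a).
E_bind = 5.339e+19 · 2.79e+04 / (2 · 5e+10) J ≈ 1.49e+13 J = 14.9 TJ.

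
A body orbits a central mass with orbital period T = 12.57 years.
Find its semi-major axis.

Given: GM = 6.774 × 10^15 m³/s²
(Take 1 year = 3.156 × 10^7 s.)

Convert to SI: T = 12.57 years = 3.96709e+08 s.
Invert Kepler's third law: a = (GM · T² / (4π²))^(1/3).
Substituting T = 3.96709e+08 s and GM = 6.774e+15 m³/s²:
a = (6.774e+15 · (3.96709e+08)² / (4π²))^(1/3) m
a ≈ 3e+10 m = 30 Gm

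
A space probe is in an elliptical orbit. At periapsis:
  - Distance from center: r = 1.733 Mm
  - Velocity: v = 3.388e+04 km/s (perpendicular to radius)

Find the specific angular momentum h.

Convert to SI: r = 1.733 Mm = 1.733e+06 m; v = 3.388e+04 km/s = 3.388e+07 m/s.
With v perpendicular to r, h = r · v.
h = 1.733e+06 · 3.388e+07 m²/s ≈ 5.871e+13 m²/s.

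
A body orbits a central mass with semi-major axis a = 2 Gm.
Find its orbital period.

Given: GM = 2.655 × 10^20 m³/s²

Convert to SI: a = 2 Gm = 2e+09 m.
Kepler's third law: T = 2π √(a³ / GM).
Substituting a = 2e+09 m and GM = 2.655e+20 m³/s²:
T = 2π √((2e+09)³ / 2.655e+20) s
T ≈ 3.449e+04 s = 9.581 hours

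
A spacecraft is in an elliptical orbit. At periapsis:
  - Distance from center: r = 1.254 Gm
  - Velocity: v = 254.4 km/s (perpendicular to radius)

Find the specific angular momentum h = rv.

Convert to SI: r = 1.254 Gm = 1.254e+09 m; v = 254.4 km/s = 254400 m/s.
With v perpendicular to r, h = r · v.
h = 1.254e+09 · 254400 m²/s ≈ 3.19e+14 m²/s.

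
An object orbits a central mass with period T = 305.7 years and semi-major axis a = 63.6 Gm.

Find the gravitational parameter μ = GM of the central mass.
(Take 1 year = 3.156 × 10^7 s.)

Convert to SI: T = 305.7 years = 9.64789e+09 s; a = 63.6 Gm = 6.36e+10 m.
GM = 4π² · a³ / T².
GM = 4π² · (6.36e+10)³ / (9.64789e+09)² m³/s² ≈ 1.091e+14 m³/s² = 1.091 × 10^14 m³/s².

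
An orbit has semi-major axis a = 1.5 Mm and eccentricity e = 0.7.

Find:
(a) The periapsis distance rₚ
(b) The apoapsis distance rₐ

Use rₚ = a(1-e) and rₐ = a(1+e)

Convert to SI: a = 1.5 Mm = 1.5e+06 m.
(a) rₚ = a(1 − e) = 1.5e+06 · (1 − 0.7) = 1.5e+06 · 0.3 ≈ 4.5e+05 m = 450 km.
(b) rₐ = a(1 + e) = 1.5e+06 · (1 + 0.7) = 1.5e+06 · 1.7 ≈ 2.55e+06 m = 2.55 Mm.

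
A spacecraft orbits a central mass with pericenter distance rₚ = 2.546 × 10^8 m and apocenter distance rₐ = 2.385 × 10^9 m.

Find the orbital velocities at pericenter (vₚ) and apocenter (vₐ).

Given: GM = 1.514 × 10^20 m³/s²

Use the vis-viva equation v² = GM(2/r − 1/a) with a = (rₚ + rₐ)/2 = (2.546e+08 + 2.385e+09)/2 = 1.3198e+09 m.
vₚ = √(GM · (2/rₚ − 1/a)) = √(1.514e+20 · (2/2.546e+08 − 1/1.3198e+09)) m/s ≈ 1.037e+06 m/s = 1037 km/s.
vₐ = √(GM · (2/rₐ − 1/a)) = √(1.514e+20 · (2/2.385e+09 − 1/1.3198e+09)) m/s ≈ 1.107e+05 m/s = 110.7 km/s.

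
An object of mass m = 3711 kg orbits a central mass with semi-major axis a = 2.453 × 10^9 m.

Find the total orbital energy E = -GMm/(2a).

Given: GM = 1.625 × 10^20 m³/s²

E = −GMm / (2a).
E = −1.625e+20 · 3711 / (2 · 2.453e+09) J ≈ -1.229e+14 J = -122.9 TJ.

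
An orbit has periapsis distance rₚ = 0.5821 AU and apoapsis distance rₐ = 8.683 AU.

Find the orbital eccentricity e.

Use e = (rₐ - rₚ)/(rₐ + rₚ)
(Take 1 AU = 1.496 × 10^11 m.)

Convert to SI: rₚ = 0.5821 AU = 8.70822e+10 m; rₐ = 8.683 AU = 1.29898e+12 m.
e = (rₐ − rₚ) / (rₐ + rₚ).
e = (1.29898e+12 − 8.70822e+10) / (1.29898e+12 + 8.70822e+10) = 1.21189e+12 / 1.38606e+12 ≈ 0.8743.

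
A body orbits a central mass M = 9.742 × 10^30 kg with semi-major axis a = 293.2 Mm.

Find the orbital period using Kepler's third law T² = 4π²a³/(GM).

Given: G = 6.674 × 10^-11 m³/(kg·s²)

Convert to SI: a = 293.2 Mm = 2.932e+08 m.
GM = G · M = 6.674e-11 · 9.742e+30 = 6.50181e+20 m³/s².
Kepler's third law: T = 2π √(a³ / GM).
Substituting a = 2.932e+08 m and GM = 6.50181e+20 m³/s²:
T = 2π √((2.932e+08)³ / 6.50181e+20) s
T ≈ 1237 s = 20.62 minutes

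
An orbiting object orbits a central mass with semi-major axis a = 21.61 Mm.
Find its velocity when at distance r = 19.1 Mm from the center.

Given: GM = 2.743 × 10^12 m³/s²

Convert to SI: a = 21.61 Mm = 2.161e+07 m; r = 19.1 Mm = 1.91e+07 m.
Vis-viva: v = √(GM · (2/r − 1/a)).
2/r − 1/a = 2/1.91e+07 − 1/2.161e+07 = 5.84372e-08 m⁻¹.
v = √(2.743e+12 · 5.84372e-08) m/s ≈ 400.4 m/s = 400.4 m/s.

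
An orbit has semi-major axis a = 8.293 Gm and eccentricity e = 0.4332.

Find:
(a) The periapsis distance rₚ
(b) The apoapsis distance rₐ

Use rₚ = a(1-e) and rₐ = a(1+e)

Convert to SI: a = 8.293 Gm = 8.293e+09 m.
(a) rₚ = a(1 − e) = 8.293e+09 · (1 − 0.4332) = 8.293e+09 · 0.5668 ≈ 4.7e+09 m = 4.7 Gm.
(b) rₐ = a(1 + e) = 8.293e+09 · (1 + 0.4332) = 8.293e+09 · 1.4332 ≈ 1.189e+10 m = 11.89 Gm.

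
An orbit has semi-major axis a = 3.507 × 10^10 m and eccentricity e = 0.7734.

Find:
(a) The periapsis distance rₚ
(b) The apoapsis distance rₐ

(a) rₚ = a(1 − e) = 3.507e+10 · (1 − 0.7734) = 3.507e+10 · 0.2266 ≈ 7.947e+09 m = 7.947 × 10^9 m.
(b) rₐ = a(1 + e) = 3.507e+10 · (1 + 0.7734) = 3.507e+10 · 1.7734 ≈ 6.219e+10 m = 6.219 × 10^10 m.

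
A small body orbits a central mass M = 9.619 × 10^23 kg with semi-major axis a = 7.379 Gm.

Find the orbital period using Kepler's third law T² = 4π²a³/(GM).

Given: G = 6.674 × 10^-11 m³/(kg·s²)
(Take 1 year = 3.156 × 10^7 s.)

Convert to SI: a = 7.379 Gm = 7.379e+09 m.
GM = G · M = 6.674e-11 · 9.619e+23 = 6.41972e+13 m³/s².
Kepler's third law: T = 2π √(a³ / GM).
Substituting a = 7.379e+09 m and GM = 6.41972e+13 m³/s²:
T = 2π √((7.379e+09)³ / 6.41972e+13) s
T ≈ 4.971e+08 s = 15.75 years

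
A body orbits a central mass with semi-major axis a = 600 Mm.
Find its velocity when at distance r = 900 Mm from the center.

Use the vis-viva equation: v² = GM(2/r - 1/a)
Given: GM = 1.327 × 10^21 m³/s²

Convert to SI: a = 600 Mm = 6e+08 m; r = 900 Mm = 9e+08 m.
Vis-viva: v = √(GM · (2/r − 1/a)).
2/r − 1/a = 2/9e+08 − 1/6e+08 = 5.55556e-10 m⁻¹.
v = √(1.327e+21 · 5.55556e-10) m/s ≈ 8.586e+05 m/s = 858.6 km/s.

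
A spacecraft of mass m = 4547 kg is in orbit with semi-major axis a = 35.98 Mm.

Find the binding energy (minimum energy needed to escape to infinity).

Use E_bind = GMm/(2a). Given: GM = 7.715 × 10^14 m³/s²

Convert to SI: a = 35.98 Mm = 3.598e+07 m.
Total orbital energy is E = −GMm/(2a); binding energy is E_bind = −E = GMm/(2a).
E_bind = 7.715e+14 · 4547 / (2 · 3.598e+07) J ≈ 4.875e+10 J = 48.75 GJ.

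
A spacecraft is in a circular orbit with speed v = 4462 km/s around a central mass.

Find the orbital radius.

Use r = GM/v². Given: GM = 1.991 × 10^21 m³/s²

Convert to SI: v = 4462 km/s = 4.462e+06 m/s.
For a circular orbit, v² = GM / r, so r = GM / v².
r = 1.991e+21 / (4.462e+06)² m ≈ 1e+08 m = 100 Mm.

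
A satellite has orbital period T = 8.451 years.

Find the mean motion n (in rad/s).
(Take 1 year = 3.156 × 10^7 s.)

Convert to SI: T = 8.451 years = 2.66714e+08 s.
n = 2π / T.
n = 2π / 2.66714e+08 s ≈ 2.356e-08 rad/s.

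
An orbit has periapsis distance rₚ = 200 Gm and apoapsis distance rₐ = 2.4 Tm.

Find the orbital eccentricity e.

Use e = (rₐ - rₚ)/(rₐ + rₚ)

Convert to SI: rₚ = 200 Gm = 2e+11 m; rₐ = 2.4 Tm = 2.4e+12 m.
e = (rₐ − rₚ) / (rₐ + rₚ).
e = (2.4e+12 − 2e+11) / (2.4e+12 + 2e+11) = 2.2e+12 / 2.6e+12 ≈ 0.8462.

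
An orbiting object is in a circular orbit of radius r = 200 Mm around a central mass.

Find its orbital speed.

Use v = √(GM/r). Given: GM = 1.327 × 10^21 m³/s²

Convert to SI: r = 200 Mm = 2e+08 m.
For a circular orbit, gravity supplies the centripetal force, so v = √(GM / r).
v = √(1.327e+21 / 2e+08) m/s ≈ 2.576e+06 m/s = 2576 km/s.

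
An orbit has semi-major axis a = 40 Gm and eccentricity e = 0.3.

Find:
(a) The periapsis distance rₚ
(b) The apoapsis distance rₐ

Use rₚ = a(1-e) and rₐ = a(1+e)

Convert to SI: a = 40 Gm = 4e+10 m.
(a) rₚ = a(1 − e) = 4e+10 · (1 − 0.3) = 4e+10 · 0.7 ≈ 2.8e+10 m = 28 Gm.
(b) rₐ = a(1 + e) = 4e+10 · (1 + 0.3) = 4e+10 · 1.3 ≈ 5.2e+10 m = 52 Gm.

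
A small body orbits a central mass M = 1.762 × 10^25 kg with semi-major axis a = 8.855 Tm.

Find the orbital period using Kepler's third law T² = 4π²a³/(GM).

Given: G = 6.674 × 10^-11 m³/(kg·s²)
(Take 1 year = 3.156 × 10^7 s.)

Convert to SI: a = 8.855 Tm = 8.855e+12 m.
GM = G · M = 6.674e-11 · 1.762e+25 = 1.17596e+15 m³/s².
Kepler's third law: T = 2π √(a³ / GM).
Substituting a = 8.855e+12 m and GM = 1.17596e+15 m³/s²:
T = 2π √((8.855e+12)³ / 1.17596e+15) s
T ≈ 4.828e+12 s = 1.53e+05 years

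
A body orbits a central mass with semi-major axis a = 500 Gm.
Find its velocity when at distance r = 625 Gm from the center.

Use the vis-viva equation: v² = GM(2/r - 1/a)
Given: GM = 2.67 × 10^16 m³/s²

Convert to SI: a = 500 Gm = 5e+11 m; r = 625 Gm = 6.25e+11 m.
Vis-viva: v = √(GM · (2/r − 1/a)).
2/r − 1/a = 2/6.25e+11 − 1/5e+11 = 1.2e-12 m⁻¹.
v = √(2.67e+16 · 1.2e-12) m/s ≈ 179 m/s = 179 m/s.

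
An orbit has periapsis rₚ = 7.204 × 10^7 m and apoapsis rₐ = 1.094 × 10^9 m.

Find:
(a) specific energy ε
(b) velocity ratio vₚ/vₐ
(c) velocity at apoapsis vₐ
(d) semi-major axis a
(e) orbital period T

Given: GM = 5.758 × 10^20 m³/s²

(a) With a = (rₚ + rₐ)/2 = 5.8302e+08 m, ε = −GM/(2a) = −5.758e+20/(2 · 5.8302e+08) J/kg ≈ -4.938e+11 J/kg
(b) Conservation of angular momentum (rₚvₚ = rₐvₐ) gives vₚ/vₐ = rₐ/rₚ = 1.094e+09/7.204e+07 ≈ 15.19
(c) With a = (rₚ + rₐ)/2 = 5.8302e+08 m, vₐ = √(GM (2/rₐ − 1/a)) = √(5.758e+20 · (2/1.094e+09 − 1/5.8302e+08)) m/s ≈ 2.55e+05 m/s
(d) a = (rₚ + rₐ)/2 = (7.204e+07 + 1.094e+09)/2 ≈ 5.83e+08 m
(e) With a = (rₚ + rₐ)/2 = 5.8302e+08 m, T = 2π √(a³/GM) = 2π √((5.8302e+08)³/5.758e+20) s ≈ 3686 s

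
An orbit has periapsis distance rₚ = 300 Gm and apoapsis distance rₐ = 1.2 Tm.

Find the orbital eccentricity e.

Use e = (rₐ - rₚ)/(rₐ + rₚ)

Convert to SI: rₚ = 300 Gm = 3e+11 m; rₐ = 1.2 Tm = 1.2e+12 m.
e = (rₐ − rₚ) / (rₐ + rₚ).
e = (1.2e+12 − 3e+11) / (1.2e+12 + 3e+11) = 9e+11 / 1.5e+12 ≈ 0.6.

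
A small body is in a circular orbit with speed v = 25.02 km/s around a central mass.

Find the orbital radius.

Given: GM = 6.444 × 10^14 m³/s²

Convert to SI: v = 25.02 km/s = 25020 m/s.
For a circular orbit, v² = GM / r, so r = GM / v².
r = 6.444e+14 / (25020)² m ≈ 1.029e+06 m = 1.029 Mm.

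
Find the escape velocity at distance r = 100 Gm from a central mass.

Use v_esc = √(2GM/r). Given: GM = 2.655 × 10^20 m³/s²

Convert to SI: r = 100 Gm = 1e+11 m.
Escape velocity comes from setting total energy to zero: ½v² − GM/r = 0 ⇒ v_esc = √(2GM / r).
v_esc = √(2 · 2.655e+20 / 1e+11) m/s ≈ 7.287e+04 m/s = 72.87 km/s.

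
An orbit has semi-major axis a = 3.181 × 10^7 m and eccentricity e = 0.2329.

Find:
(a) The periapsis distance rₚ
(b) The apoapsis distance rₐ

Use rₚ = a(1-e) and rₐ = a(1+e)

(a) rₚ = a(1 − e) = 3.181e+07 · (1 − 0.2329) = 3.181e+07 · 0.7671 ≈ 2.44e+07 m = 2.44 × 10^7 m.
(b) rₐ = a(1 + e) = 3.181e+07 · (1 + 0.2329) = 3.181e+07 · 1.2329 ≈ 3.922e+07 m = 3.922 × 10^7 m.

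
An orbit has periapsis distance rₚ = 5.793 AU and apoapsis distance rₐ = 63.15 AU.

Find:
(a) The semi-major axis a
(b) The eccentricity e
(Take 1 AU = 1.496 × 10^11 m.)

Convert to SI: rₚ = 5.793 AU = 8.66633e+11 m; rₐ = 63.15 AU = 9.44724e+12 m.
(a) a = (rₚ + rₐ) / 2 = (8.66633e+11 + 9.44724e+12) / 2 ≈ 5.157e+12 m = 34.47 AU.
(b) e = (rₐ − rₚ) / (rₐ + rₚ) = (9.44724e+12 − 8.66633e+11) / (9.44724e+12 + 8.66633e+11) ≈ 0.8319.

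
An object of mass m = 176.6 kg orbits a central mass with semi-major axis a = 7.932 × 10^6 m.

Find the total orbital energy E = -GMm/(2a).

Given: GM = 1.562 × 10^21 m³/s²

E = −GMm / (2a).
E = −1.562e+21 · 176.6 / (2 · 7.932e+06) J ≈ -1.739e+16 J = -17.39 PJ.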